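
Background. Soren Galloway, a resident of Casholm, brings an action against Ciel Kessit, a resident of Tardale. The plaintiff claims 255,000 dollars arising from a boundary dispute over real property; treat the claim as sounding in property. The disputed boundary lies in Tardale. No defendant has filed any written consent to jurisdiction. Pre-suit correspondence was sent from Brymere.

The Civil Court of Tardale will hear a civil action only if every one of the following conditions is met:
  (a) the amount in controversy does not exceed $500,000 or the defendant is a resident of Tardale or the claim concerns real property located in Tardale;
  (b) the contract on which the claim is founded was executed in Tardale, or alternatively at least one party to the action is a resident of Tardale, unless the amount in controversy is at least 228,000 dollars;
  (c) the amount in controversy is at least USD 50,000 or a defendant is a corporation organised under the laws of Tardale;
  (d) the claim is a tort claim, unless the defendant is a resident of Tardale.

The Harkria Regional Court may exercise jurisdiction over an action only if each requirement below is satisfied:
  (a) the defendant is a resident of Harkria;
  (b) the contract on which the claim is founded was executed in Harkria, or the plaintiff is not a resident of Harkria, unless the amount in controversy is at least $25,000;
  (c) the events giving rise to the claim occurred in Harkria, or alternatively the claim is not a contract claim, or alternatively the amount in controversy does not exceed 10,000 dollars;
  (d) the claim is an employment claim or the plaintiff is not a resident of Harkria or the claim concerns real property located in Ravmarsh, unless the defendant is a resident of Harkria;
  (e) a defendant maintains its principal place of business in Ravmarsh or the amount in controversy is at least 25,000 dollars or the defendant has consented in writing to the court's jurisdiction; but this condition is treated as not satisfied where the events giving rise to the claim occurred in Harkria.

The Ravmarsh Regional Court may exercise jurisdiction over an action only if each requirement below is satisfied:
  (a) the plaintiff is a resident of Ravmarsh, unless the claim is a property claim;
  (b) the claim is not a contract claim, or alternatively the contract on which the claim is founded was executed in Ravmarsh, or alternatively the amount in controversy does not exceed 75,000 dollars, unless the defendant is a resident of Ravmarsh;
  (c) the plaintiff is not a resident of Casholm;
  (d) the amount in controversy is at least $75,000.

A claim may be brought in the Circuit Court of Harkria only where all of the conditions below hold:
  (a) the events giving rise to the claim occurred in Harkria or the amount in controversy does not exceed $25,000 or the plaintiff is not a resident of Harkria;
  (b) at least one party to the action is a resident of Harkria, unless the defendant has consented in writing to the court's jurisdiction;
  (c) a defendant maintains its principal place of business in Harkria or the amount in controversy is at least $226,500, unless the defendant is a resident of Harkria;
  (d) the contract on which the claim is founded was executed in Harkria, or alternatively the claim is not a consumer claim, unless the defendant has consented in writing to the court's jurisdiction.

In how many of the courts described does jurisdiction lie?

The Civil Court of Tardale:
  (a) The amount in controversy is $255,000, within the USD 500,000 ceiling, so this disjunct is met. Satisfied.
  (b) Ciel Kessit resides in Tardale, so this disjunct is met. Satisfied.
  (c) The amount in controversy is $255,000, which meets the 50,000 dollars floor, so this disjunct is met. Met.
  (d) The claim is a property claim, not a tort claim. However, the defendant resides in Tardale, so the 'unless' proviso supplies this condition. Condition met.
  → Every requirement is satisfied — jurisdiction.
The Harkria Regional Court:
  (a) The defendant resides in Tardale, not Harkria. Fails.
  (b) The plaintiff resides in Casholm, which is not Harkria — that alternative is enough. Met.
  (c) The claim is a property claim, not a contract claim, which satisfies one of the alternatives. Condition met.
  (d) The plaintiff resides in Casholm, which is not Harkria, so one alternative holds. Condition met.
  (e) The amount in controversy is 255,000 dollars, which meets the $25,000 floor, so this disjunct is met. The exception is not triggered, since the operative events occurred in Tardale, not Harkria. Met.
  → At least one condition fails; no jurisdiction.
The Ravmarsh Regional Court:
  (a) The plaintiff resides in Casholm, not Ravmarsh. But the claim is a property claim, and the 'unless' clause therefore excuses the requirement. Condition met.
  (b) The claim is a property claim, not a contract claim — that alternative is enough. Met.
  (c) The plaintiff resides in Casholm. Condition not met.
  (d) The amount in controversy is USD 255,000, which meets the USD 75,000 floor. Satisfied.
  → Not every requirement is met — no jurisdiction.
The Circuit Court of Harkria:
  (a) The plaintiff resides in Casholm, which is not Harkria, so one alternative holds. Met.
  (b) No party resides in Harkria. And no such written consent has been filed, so the proviso does not save it. Not satisfied.
  (c) The amount in controversy is $255,000, which meets the USD 226,500 floor — that alternative is enough. Met.
  (d) The claim is a property claim, not a consumer claim, so this disjunct is met. Condition met.
  → At least one condition fails; no jurisdiction.
Courts with jurisdiction: the Civil Court of Tardale — 1 in total.

1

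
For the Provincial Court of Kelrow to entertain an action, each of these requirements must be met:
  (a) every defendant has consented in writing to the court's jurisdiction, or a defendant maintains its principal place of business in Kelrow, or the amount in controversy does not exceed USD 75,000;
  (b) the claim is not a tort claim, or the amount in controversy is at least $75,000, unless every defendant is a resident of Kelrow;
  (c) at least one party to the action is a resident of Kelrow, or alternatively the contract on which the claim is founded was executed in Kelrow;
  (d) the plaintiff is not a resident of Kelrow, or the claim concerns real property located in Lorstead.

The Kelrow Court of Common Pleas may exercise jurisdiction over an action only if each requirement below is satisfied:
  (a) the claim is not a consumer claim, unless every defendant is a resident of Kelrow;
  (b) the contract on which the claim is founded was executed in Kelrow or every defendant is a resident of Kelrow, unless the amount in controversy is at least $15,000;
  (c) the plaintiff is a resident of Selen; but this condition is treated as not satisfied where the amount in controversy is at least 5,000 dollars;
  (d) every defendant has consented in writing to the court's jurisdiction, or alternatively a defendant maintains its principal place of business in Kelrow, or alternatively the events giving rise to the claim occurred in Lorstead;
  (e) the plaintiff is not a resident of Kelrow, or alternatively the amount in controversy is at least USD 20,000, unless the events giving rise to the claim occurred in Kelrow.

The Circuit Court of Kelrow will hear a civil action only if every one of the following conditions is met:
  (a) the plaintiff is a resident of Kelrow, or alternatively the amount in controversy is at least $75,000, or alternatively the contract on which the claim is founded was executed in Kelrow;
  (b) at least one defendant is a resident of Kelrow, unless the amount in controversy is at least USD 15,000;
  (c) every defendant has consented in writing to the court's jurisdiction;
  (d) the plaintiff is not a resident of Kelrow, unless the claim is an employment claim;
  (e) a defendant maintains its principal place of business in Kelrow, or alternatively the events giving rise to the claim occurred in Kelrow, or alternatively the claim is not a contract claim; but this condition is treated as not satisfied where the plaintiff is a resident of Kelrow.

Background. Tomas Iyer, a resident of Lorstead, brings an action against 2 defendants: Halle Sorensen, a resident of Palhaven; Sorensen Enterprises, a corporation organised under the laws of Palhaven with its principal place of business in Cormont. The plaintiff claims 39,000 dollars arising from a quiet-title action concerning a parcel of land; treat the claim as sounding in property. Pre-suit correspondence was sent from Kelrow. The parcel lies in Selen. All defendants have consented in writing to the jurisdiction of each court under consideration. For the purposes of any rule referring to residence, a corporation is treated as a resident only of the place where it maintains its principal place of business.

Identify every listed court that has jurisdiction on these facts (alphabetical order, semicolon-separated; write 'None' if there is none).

None

The Provincial Court of Kelrow:
  (a) Every defendant has filed written consent, which satisfies one of the alternatives. Satisfied.
  (b) The claim is a property claim, not a tort claim, which satisfies one of the alternatives. Satisfied.
  (c) No party resides in Kelrow; no contract (and hence no place of execution) is alleged — no alternative holds. Fails.
  (d) The plaintiff resides in Lorstead, which is not Kelrow, so this disjunct is met. Met.
  → Not every requirement is met — no jurisdiction.
The Kelrow Court of Common Pleas:
  (a) The claim is a property claim, not a consumer claim. Satisfied.
  (b) No contract (and hence no place of execution) is alleged; the defendants reside as follows — Halle Sorensen in Palhaven, Sorensen Enterprises in Cormont — not all in Kelrow — no alternative holds. The proviso rescues it, though: the amount in controversy is 39,000 dollars, which meets the USD 15,000 floor. Satisfied.
  (c) The plaintiff resides in Lorstead, not Selen. Fails.
  (d) Every defendant has filed written consent, so one alternative holds. Satisfied.
  (e) The plaintiff resides in Lorstead, which is not Kelrow, which satisfies one of the alternatives. Satisfied.
  → At least one condition fails; no jurisdiction.
The Circuit Court of Kelrow:
  (a) The plaintiff resides in Lorstead, not Kelrow; the amount in controversy is USD 39,000, below the 75,000 dollars floor; no contract (and hence no place of execution) is alleged — no alternative holds. Fails.
  (b) No defendant resides in Kelrow (they reside in Palhaven, Cormont). However, the amount in controversy is USD 39,000, which meets the 15,000 dollars floor, so the 'unless' proviso supplies this condition. Met.
  (c) Every defendant has filed written consent. Met.
  (d) The plaintiff resides in Lorstead, which is not Kelrow. Met.
  (e) The claim is a property claim, not a contract claim, which satisfies one of the alternatives. The exception is not triggered, since the plaintiff resides in Lorstead, not Kelrow. Condition met.
  → Not every requirement is met — no jurisdiction.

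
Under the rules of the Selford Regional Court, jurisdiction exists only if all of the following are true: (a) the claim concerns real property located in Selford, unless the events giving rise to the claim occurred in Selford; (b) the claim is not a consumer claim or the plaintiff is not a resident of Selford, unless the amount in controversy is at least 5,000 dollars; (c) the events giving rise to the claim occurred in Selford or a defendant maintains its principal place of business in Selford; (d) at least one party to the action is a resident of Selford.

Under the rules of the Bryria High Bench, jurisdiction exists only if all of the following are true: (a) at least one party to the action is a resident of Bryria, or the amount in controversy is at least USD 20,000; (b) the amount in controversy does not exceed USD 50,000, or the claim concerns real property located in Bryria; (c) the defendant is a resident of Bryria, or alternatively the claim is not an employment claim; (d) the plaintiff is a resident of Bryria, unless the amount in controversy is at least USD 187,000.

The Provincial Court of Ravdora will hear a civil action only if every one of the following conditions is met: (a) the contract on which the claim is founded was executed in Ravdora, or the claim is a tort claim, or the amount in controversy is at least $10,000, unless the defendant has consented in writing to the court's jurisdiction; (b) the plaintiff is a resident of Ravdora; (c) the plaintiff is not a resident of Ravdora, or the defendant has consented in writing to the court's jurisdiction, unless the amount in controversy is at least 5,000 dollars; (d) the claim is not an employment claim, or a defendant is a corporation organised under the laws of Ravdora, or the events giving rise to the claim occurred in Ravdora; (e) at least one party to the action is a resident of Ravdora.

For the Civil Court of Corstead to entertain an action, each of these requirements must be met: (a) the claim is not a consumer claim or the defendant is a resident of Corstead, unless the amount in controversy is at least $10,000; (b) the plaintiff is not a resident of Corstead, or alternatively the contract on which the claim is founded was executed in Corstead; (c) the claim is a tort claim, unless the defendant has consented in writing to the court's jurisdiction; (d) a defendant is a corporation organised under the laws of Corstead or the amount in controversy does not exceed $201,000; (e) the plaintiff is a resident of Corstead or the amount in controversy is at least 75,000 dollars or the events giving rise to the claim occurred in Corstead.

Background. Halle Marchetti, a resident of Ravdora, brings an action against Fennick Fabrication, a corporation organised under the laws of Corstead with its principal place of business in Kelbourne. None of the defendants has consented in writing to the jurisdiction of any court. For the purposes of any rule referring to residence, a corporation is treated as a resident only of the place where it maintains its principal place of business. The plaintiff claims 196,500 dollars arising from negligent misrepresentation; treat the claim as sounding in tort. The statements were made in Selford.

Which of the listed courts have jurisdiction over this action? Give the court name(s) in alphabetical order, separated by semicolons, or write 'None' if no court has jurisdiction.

the Civil Court of Corstead; the Provincial Court of Ravdora

The Selford Regional Court:
  (a) The claim does not concern real property. The proviso rescues it, though: the operative events occurred in Selford. Condition met.
  (b) The claim is a tort claim, not a consumer claim — that alternative is enough. Met.
  (c) The operative events occurred in Selford — that alternative is enough. Condition met.
  (d) No party resides in Selford. Not satisfied.
  → No jurisdiction.
The Bryria High Bench:
  (a) The amount in controversy is USD 196,500, which meets the 20,000 dollars floor — that alternative is enough. Condition met.
  (b) The amount in controversy is 196,500 dollars, above the 50,000 dollars ceiling; the claim does not concern real property — none of the alternatives is met. Not met.
  (c) The claim is a tort claim, not an employment claim, so one alternative holds. Condition met.
  (d) The plaintiff resides in Ravdora, not Bryria. However, the amount in controversy is USD 196,500, which meets the $187,000 floor, so the 'unless' proviso supplies this condition. Met.
  → Not every requirement is met — no jurisdiction.
The Provincial Court of Ravdora:
  (a) The claim is a tort claim, so this disjunct is met. Satisfied.
  (b) The plaintiff resides in Ravdora. Condition met.
  (c) The plaintiff resides in Ravdora; no such written consent has been filed — none of the alternatives is met. However, the amount in controversy is $196,500, which meets the USD 5,000 floor, so the 'unless' proviso supplies this condition. Met.
  (d) The claim is a tort claim, not an employment claim, so this disjunct is met. Condition met.
  (e) Halle Marchetti resides in Ravdora. Met.
  → Every requirement is satisfied — jurisdiction.
The Civil Court of Corstead:
  (a) The claim is a tort claim, not a consumer claim — that alternative is enough. Condition met.
  (b) The plaintiff resides in Ravdora, which is not Corstead, so one alternative holds. Satisfied.
  (c) The claim is a tort claim. Satisfied.
  (d) Fennick Fabrication is organised under the laws of Corstead, so this disjunct is met. Satisfied.
  (e) The amount in controversy is USD 196,500, which meets the USD 75,000 floor, which satisfies one of the alternatives. Condition met.
  → All conditions met; jurisdiction exists.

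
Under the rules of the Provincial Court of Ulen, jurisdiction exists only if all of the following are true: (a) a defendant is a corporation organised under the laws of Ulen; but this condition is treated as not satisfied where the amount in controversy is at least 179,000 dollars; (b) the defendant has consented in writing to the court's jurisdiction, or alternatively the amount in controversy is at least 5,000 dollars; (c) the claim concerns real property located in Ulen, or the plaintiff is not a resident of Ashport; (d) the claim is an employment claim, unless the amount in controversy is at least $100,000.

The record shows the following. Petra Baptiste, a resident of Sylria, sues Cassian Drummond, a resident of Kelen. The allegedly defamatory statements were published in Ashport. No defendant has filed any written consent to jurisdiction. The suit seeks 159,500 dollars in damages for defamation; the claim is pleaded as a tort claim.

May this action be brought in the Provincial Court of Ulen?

The Provincial Court of Ulen:
  (a) No defendant is a corporation. Condition not met.
  (b) The amount in controversy is $159,500, which meets the USD 5,000 floor — that alternative is enough. Satisfied.
  (c) The plaintiff resides in Sylria, which is not Ashport, so this disjunct is met. Satisfied.
  (d) The claim is a tort claim, not an employment claim. However, the amount in controversy is $159,500, which meets the USD 100,000 floor, so the 'unless' proviso supplies this condition. Satisfied.
  → No jurisdiction.

No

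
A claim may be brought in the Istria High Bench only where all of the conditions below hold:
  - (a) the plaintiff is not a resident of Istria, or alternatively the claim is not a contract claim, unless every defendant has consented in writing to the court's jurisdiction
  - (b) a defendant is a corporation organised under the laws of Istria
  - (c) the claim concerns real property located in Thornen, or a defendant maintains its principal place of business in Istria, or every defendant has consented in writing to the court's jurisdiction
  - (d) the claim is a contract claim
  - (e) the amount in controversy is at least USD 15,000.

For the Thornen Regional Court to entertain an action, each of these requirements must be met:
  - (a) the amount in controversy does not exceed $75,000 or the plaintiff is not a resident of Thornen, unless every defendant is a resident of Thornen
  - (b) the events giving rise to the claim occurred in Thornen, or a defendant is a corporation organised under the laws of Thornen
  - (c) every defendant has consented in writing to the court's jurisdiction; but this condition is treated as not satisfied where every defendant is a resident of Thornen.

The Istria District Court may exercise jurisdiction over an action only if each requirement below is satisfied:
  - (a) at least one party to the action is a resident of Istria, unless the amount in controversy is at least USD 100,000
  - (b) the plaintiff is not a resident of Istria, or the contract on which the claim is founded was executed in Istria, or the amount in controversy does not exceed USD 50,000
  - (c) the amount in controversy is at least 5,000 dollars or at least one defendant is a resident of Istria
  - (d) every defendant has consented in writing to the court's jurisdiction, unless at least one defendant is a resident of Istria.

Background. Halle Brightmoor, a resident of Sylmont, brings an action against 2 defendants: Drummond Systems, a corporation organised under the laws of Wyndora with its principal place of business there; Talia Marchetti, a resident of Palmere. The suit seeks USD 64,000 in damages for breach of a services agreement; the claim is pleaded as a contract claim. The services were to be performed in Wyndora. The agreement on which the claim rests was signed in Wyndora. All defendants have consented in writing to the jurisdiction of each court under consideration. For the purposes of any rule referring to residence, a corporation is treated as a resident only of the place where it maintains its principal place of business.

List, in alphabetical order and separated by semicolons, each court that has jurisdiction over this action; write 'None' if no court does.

None

The Istria High Bench:
  (a) The plaintiff resides in Sylmont, which is not Istria, so one alternative holds. Satisfied.
  (b) The corporate defendant(s) are organised in Wyndora, not Istria. Not satisfied.
  (c) Every defendant has filed written consent — that alternative is enough. Satisfied.
  (d) The claim is a contract claim. Condition met.
  (e) The amount in controversy is $64,000, which meets the USD 15,000 floor. Met.
  → Not every requirement is met — no jurisdiction.
The Thornen Regional Court:
  (a) The amount in controversy is $64,000, within the USD 75,000 ceiling, so this disjunct is met. Satisfied.
  (b) The operative events occurred in Wyndora, not Thornen; the corporate defendant(s) are organised in Wyndora, not Thornen — every alternative fails. Fails.
  (c) Every defendant has filed written consent. The carve-out does not apply: the defendants reside as follows — Drummond Systems in Wyndora, Talia Marchetti in Palmere — not all in Thornen. Condition met.
  → Not every requirement is met — no jurisdiction.
The Istria District Court:
  (a) No party resides in Istria. The proviso offers no rescue either, since the amount in controversy is 64,000 dollars, below the USD 100,000 floor. Not satisfied.
  (b) The plaintiff resides in Sylmont, which is not Istria, which satisfies one of the alternatives. Met.
  (c) The amount in controversy is USD 64,000, which meets the USD 5,000 floor — that alternative is enough. Condition met.
  (d) Every defendant has filed written consent. Satisfied.
  → At least one condition fails; no jurisdiction.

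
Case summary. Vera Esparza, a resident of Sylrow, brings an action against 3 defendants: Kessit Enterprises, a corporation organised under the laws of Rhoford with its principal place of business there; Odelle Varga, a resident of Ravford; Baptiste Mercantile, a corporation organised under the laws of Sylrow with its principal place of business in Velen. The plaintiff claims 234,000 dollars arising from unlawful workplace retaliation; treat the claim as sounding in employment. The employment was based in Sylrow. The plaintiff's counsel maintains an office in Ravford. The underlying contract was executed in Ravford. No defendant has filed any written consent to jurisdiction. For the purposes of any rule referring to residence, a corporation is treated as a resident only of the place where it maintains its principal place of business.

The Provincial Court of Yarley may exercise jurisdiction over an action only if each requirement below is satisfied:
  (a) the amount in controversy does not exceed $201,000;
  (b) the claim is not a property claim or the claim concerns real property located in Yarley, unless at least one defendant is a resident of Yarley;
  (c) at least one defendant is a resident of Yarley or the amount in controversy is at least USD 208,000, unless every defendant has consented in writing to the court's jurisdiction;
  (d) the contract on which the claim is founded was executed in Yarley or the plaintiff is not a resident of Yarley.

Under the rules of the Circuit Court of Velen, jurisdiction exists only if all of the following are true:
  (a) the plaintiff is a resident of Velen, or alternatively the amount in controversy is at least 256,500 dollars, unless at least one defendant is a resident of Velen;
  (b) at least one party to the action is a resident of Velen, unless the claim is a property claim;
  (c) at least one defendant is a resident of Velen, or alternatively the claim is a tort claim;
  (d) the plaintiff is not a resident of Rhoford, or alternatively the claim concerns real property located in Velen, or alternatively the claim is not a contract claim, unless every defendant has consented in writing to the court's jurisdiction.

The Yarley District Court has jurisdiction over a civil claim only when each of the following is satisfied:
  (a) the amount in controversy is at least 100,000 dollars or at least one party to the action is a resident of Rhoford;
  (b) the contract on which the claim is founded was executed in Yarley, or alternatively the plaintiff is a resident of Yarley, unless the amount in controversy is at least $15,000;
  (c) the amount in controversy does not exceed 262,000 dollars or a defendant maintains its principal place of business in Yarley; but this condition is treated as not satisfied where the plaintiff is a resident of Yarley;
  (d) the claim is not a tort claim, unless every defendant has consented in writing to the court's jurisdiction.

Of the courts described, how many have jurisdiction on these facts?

The Provincial Court of Yarley:
  (a) The amount in controversy is 234,000 dollars, above the USD 201,000 ceiling. Fails.
  (b) The claim is an employment claim, not a property claim, so one alternative holds. Satisfied.
  (c) The amount in controversy is $234,000, which meets the 208,000 dollars floor, which satisfies one of the alternatives. Met.
  (d) The plaintiff resides in Sylrow, which is not Yarley, so this disjunct is met. Satisfied.
  → The court lacks jurisdiction.
The Circuit Court of Velen:
  (a) The plaintiff resides in Sylrow, not Velen; the amount in controversy is 234,000 dollars, below the $256,500 floor — none of the alternatives is met. However, Baptiste Mercantile resides in Velen, so the 'unless' proviso supplies this condition. Met.
  (b) Baptiste Mercantile resides in Velen. Condition met.
  (c) Baptiste Mercantile resides in Velen, so one alternative holds. Satisfied.
  (d) The plaintiff resides in Sylrow, which is not Rhoford, so this disjunct is met. Met.
  → The court has jurisdiction.
The Yarley District Court:
  (a) The amount in controversy is USD 234,000, which meets the 100,000 dollars floor — that alternative is enough. Satisfied.
  (b) The contract was executed in Ravford, not Yarley; the plaintiff resides in Sylrow, not Yarley — every alternative fails. However, the amount in controversy is 234,000 dollars, which meets the 15,000 dollars floor, so the 'unless' proviso supplies this condition. Condition met.
  (c) The amount in controversy is 234,000 dollars, within the 262,000 dollars ceiling, so one alternative holds. The carve-out does not apply: the plaintiff resides in Sylrow, not Yarley. Satisfied.
  (d) The claim is an employment claim, not a tort claim. Satisfied.
  → Every requirement is satisfied — jurisdiction.
Courts with jurisdiction: the Circuit Court of Velen, the Yarley District Court — 2 in total.

2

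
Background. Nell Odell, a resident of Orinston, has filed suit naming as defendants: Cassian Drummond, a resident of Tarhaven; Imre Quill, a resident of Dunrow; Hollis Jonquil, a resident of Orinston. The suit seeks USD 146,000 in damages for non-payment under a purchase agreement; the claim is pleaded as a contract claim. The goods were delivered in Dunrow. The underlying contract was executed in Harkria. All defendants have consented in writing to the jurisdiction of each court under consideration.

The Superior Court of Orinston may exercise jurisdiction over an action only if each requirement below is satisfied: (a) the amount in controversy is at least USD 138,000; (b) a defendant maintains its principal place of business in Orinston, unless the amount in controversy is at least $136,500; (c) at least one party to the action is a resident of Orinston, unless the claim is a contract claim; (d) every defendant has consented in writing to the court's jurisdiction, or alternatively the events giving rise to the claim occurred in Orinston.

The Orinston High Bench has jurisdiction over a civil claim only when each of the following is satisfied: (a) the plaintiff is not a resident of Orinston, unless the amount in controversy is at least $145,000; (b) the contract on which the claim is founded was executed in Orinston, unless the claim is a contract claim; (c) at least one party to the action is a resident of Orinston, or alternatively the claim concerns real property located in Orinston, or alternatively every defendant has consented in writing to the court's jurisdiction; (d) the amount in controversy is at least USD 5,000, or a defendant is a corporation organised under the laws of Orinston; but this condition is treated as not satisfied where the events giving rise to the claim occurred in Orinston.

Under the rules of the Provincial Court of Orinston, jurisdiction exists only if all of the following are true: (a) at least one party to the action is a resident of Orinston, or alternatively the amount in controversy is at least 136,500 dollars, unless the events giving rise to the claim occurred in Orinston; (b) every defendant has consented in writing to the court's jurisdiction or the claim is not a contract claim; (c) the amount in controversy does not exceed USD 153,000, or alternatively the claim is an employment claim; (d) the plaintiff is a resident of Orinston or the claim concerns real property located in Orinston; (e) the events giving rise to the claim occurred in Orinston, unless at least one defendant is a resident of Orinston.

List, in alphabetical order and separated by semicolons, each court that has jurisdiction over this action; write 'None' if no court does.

The Superior Court of Orinston:
  (a) The amount in controversy is USD 146,000, which meets the USD 138,000 floor. Satisfied.
  (b) No defendant is a corporation. However, the amount in controversy is USD 146,000, which meets the USD 136,500 floor, so the 'unless' proviso supplies this condition. Condition met.
  (c) Nell Odell resides in Orinston. Met.
  (d) Every defendant has filed written consent, which satisfies one of the alternatives. Condition met.
  → All conditions met; jurisdiction exists.
The Orinston High Bench:
  (a) The plaintiff resides in Orinston. However, the amount in controversy is $146,000, which meets the $145,000 floor, so the 'unless' proviso supplies this condition. Met.
  (b) The contract was executed in Harkria, not Orinston. The proviso rescues it, though: the claim is a contract claim. Met.
  (c) Nell Odell resides in Orinston, so one alternative holds. Met.
  (d) The amount in controversy is 146,000 dollars, which meets the $5,000 floor, so this disjunct is met. The carve-out does not apply: the operative events occurred in Dunrow, not Orinston. Condition met.
  → Every requirement is satisfied — jurisdiction.
The Provincial Court of Orinston:
  (a) Nell Odell resides in Orinston, so this disjunct is met. Satisfied.
  (b) Every defendant has filed written consent — that alternative is enough. Condition met.
  (c) The amount in controversy is 146,000 dollars, within the 153,000 dollars ceiling, which satisfies one of the alternatives. Met.
  (d) The plaintiff resides in Orinston, so one alternative holds. Met.
  (e) The operative events occurred in Dunrow, not Orinston. However, Hollis Jonquil resides in Orinston, so the 'unless' proviso supplies this condition. Condition met.
  → Every requirement is satisfied — jurisdiction.

the Orinston High Bench; the Provincial Court of Orinston; the Superior Court of Orinston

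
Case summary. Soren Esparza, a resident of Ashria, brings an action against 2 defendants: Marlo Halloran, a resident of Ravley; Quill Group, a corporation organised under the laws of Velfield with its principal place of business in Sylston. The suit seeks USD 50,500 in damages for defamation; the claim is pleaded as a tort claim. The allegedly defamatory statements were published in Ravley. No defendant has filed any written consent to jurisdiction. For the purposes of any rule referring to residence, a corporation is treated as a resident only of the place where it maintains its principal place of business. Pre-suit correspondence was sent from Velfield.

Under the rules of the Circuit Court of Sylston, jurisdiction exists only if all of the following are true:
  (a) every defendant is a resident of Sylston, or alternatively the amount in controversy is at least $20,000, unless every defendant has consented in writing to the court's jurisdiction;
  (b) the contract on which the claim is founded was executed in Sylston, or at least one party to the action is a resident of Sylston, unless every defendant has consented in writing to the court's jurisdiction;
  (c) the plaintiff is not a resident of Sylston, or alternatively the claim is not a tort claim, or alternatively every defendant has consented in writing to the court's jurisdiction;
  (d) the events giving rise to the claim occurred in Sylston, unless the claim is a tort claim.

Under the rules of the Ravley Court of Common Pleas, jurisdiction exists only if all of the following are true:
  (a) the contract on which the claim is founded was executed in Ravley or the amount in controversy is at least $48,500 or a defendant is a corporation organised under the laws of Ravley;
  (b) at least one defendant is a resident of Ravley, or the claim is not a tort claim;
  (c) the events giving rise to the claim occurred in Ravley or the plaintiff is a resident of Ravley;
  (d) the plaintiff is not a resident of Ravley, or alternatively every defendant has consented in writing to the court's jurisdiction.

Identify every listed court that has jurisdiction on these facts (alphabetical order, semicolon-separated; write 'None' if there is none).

the Circuit Court of Sylston; the Ravley Court of Common Pleas

The Circuit Court of Sylston:
  (a) The amount in controversy is USD 50,500, which meets the USD 20,000 floor — that alternative is enough. Satisfied.
  (b) Quill Group resides in Sylston, which satisfies one of the alternatives. Met.
  (c) The plaintiff resides in Ashria, which is not Sylston, which satisfies one of the alternatives. Satisfied.
  (d) The operative events occurred in Ravley, not Sylston. The proviso rescues it, though: the claim is a tort claim. Satisfied.
  → All conditions met; jurisdiction exists.
The Ravley Court of Common Pleas:
  (a) The amount in controversy is 50,500 dollars, which meets the USD 48,500 floor — that alternative is enough. Condition met.
  (b) Marlo Halloran resides in Ravley, so this disjunct is met. Met.
  (c) The operative events occurred in Ravley, so this disjunct is met. Met.
  (d) The plaintiff resides in Ashria, which is not Ravley — that alternative is enough. Condition met.
  → Jurisdiction lies.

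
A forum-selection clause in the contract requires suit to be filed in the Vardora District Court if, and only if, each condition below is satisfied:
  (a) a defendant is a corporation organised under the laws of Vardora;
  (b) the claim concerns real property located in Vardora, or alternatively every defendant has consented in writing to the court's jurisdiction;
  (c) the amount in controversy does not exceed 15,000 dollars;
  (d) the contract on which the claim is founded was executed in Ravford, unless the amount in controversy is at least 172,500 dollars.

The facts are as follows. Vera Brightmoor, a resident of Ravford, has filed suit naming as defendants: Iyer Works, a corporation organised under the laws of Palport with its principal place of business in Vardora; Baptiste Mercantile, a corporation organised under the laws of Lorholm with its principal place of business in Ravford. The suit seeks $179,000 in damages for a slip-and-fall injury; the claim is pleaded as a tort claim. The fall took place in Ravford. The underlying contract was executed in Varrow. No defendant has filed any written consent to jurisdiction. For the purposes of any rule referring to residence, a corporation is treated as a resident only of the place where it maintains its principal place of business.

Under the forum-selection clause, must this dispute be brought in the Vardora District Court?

The Vardora District Court:
  (a) The corporate defendant(s) are organised in Lorholm, Palport, not Vardora. Condition not met.
  (b) The claim does not concern real property; no such written consent has been filed — every alternative fails. Not satisfied.
  (c) The amount in controversy is 179,000 dollars, above the 15,000 dollars ceiling. Condition not met.
  (d) The contract was executed in Varrow, not Ravford. The proviso rescues it, though: the amount in controversy is 179,000 dollars, which meets the $172,500 floor. Condition met.
  → The clause does not apply.

No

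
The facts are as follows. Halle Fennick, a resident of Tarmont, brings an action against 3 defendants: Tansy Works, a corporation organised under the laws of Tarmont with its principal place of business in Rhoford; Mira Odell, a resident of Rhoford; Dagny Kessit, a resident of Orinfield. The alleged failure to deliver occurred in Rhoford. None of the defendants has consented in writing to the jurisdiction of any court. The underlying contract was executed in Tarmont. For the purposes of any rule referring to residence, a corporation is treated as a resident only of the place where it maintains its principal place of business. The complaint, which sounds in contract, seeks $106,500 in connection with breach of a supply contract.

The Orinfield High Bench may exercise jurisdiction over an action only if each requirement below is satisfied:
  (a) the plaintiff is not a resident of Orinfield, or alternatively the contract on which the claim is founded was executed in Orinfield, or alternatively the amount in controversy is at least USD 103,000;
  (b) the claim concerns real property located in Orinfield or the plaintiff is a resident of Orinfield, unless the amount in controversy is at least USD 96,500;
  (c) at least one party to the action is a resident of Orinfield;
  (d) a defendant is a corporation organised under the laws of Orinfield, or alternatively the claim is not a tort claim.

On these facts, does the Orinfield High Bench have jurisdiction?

Yes

The Orinfield High Bench:
  (a) The plaintiff resides in Tarmont, which is not Orinfield, so this disjunct is met. Condition met.
  (b) The claim does not concern real property; the plaintiff resides in Tarmont, not Orinfield — every alternative fails. However, the amount in controversy is $106,500, which meets the 96,500 dollars floor, so the 'unless' proviso supplies this condition. Satisfied.
  (c) Dagny Kessit resides in Orinfield. Satisfied.
  (d) The claim is a contract claim, not a tort claim, which satisfies one of the alternatives. Met.
  → All conditions met; jurisdiction exists.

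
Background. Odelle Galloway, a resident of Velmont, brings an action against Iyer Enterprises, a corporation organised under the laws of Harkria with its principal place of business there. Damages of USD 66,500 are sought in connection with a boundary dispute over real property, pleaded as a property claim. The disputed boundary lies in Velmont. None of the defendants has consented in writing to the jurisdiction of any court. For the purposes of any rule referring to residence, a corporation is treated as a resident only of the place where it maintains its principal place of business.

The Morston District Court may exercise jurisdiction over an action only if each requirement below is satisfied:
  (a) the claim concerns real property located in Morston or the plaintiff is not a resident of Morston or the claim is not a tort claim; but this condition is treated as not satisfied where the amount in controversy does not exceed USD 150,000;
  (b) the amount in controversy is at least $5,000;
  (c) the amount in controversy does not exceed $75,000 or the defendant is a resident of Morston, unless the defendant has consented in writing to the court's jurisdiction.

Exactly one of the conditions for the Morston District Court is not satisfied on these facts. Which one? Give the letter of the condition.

The Morston District Court:
  (a) The plaintiff resides in Velmont, which is not Morston — that alternative is enough. But the amount in controversy is $66,500, within the USD 150,000 ceiling, triggering the carve-out and defeating this condition. Not satisfied.
  (b) The amount in controversy is 66,500 dollars, which meets the 5,000 dollars floor. Satisfied.
  (c) The amount in controversy is $66,500, within the 75,000 dollars ceiling, which satisfies one of the alternatives. Condition met.
Only condition (a) fails.

(a)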